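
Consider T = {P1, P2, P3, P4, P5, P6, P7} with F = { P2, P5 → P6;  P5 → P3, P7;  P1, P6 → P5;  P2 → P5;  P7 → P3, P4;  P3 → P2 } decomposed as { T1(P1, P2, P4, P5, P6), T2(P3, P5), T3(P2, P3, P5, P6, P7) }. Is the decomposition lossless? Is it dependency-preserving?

lossless and dependency-preserving

Lossless test (chase): Rows 1 and 2 agree on P5; apply P5→P3, P7 and equate their P3, P7 entries. Rows 1 and 3 agree on P5; apply P5→P3, P7 and equate their P3, P7 entries. Rows 1 and 2 agree on P7; apply P7→P3, P4 and equate their P3, P4 entries. Rows 1 and 3 agree on P7; apply P7→P3, P4 and equate their P3, P4 entries. Rows 1 and 2 agree on P3; apply P3→P2 and equate their P2 entries. Rows 1 and 2 agree on P2, P5; apply P2, P5→P6 and equate their P6 entries. Row 1 is now all distinguished symbols — the join is lossless.
Dependency preservation: P7 → P3, P4 is not contained in any single fragment, but the restricted closure of its left-hand side across the fragments still reaches the right-hand side; the remaining FDs each lie inside some fragment. All dependencies are preserved.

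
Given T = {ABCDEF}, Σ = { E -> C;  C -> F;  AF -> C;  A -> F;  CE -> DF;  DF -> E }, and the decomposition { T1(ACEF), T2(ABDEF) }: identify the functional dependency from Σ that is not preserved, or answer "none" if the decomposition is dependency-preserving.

E → C lies within T1.
C → F lies within T1.
AF → C lies within T1.
A → F lies within T1.
CE → DF: restricted closure across fragments reaches DF.
DF → E lies within T2.
Every dependency is enforceable on the fragments, so the decomposition is dependency-preserving.

none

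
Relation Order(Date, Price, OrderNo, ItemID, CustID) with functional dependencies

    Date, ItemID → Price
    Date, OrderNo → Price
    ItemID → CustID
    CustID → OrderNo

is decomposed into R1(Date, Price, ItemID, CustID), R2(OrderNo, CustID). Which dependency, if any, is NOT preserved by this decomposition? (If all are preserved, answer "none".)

Date, OrderNo → Price

Check Date, OrderNo → Price: no single fragment contains all of {Date, Price, OrderNo}, and the restricted closure of {Date, OrderNo} across the fragments never reaches {Price}.
Date, ItemID → Price is preserved.
ItemID → CustID is preserved.
CustID → OrderNo is preserved.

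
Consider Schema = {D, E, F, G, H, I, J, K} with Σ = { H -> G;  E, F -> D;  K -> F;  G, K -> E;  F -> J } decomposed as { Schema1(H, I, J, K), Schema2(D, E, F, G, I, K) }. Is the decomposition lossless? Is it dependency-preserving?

lossy and not dependency-preserving

Lossless test: (I, K)⁺ = {F, I, J, K}, which is a superkey of neither fragment — lossy.
Dependency preservation: the restricted closure of {H} across the fragments never reaches {G}, so H → G cannot be enforced without a join — not preserved.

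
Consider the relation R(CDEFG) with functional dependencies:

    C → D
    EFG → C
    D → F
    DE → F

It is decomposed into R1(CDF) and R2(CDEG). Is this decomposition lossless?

Yes

Common attributes: R1 ∩ R2 = {CD}.
Closure of {CD}: D → F applies, adding F. So (CD)⁺ = {CDF}.
This closure contains every attribute of R1, so R1 ∩ R2 → R1. The join is lossless.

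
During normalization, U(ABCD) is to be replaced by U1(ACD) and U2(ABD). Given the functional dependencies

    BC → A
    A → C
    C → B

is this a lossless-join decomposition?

Common attributes: U1 ∩ U2 = {AD}.
Closure of {AD}: A → C applies, adding C; C → B applies, adding B. So (AD)⁺ = {ABCD}.
This closure contains every attribute of U1, so U1 ∩ U2 → U1. The join is lossless.

Yes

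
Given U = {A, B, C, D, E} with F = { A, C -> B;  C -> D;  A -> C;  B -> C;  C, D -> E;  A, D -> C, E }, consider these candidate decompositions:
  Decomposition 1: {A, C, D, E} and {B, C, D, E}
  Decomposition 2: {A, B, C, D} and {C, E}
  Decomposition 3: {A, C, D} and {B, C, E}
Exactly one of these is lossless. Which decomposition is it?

Decomposition 1: common = {C, D, E}, closure = {C, D, E} → lossy.
Decomposition 2: common = {C}, closure = {C, D, E} → lossless.
Decomposition 3: common = {C}, closure = {C, D, E} → lossy.

Decomposition 2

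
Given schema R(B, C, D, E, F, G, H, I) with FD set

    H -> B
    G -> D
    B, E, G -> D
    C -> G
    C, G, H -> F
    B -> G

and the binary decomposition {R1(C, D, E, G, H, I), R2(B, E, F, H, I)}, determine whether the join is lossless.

No

Common attributes: R1 ∩ R2 = {E, H, I}.
Closure of {E, H, I}: H → B applies, adding B; B → G applies, adding G; G → D applies, adding D. So (E, H, I)⁺ = {B, D, E, G, H, I}.
The closure contains neither all of R1 = {C, D, E, G, H, I} nor all of R2 = {B, E, F, H, I}, so the common attributes are not a superkey of either fragment. The join is lossy.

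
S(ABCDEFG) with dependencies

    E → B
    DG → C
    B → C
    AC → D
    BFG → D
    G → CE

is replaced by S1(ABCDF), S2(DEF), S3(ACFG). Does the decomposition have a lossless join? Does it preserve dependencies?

Lossless test (chase): Rows 1 and 3 agree on AC; apply AC→D and equate their D entries. No row becomes fully distinguished — the join is lossy.
Dependency preservation: the restricted closure of {E} across the fragments never reaches {B}, so E → B cannot be enforced without a join — not preserved.

lossy and not dependency-preserving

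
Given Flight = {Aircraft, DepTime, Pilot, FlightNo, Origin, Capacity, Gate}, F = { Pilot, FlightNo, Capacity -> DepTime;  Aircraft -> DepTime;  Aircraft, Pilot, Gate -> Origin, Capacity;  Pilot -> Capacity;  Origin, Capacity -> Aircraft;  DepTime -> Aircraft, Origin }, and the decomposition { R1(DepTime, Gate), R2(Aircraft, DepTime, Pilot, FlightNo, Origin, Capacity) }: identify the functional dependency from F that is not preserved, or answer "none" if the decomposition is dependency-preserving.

Pilot, FlightNo, Capacity → DepTime lies within R2.
Aircraft → DepTime lies within R2.
Aircraft, Pilot, Gate → Origin, Capacity: restricted closure across fragments reaches Origin, Capacity.
Pilot → Capacity lies within R2.
Origin, Capacity → Aircraft lies within R2.
DepTime → Aircraft, Origin lies within R2.
Every dependency is enforceable on the fragments, so the decomposition is dependency-preserving.

none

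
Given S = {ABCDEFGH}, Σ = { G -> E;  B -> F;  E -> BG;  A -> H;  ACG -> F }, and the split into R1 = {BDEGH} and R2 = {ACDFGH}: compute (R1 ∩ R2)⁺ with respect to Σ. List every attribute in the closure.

R1 ∩ R2 = {DGH}.
G → E applies, adding E
E → BG applies, adding B
B → F applies, adding F
Closure: {BDEFGH}.

BDEFGH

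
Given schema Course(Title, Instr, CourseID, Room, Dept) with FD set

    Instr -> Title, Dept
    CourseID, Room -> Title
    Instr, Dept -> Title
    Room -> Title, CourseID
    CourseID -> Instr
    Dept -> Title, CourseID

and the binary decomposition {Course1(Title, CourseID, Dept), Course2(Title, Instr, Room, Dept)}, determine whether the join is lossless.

Yes

Common attributes: Course1 ∩ Course2 = {Title, Dept}.
Closure of {Title, Dept}: Dept → Title, CourseID applies, adding CourseID; CourseID → Instr applies, adding Instr. So (Title, Dept)⁺ = {Title, Instr, CourseID, Dept}.
This closure contains every attribute of Course1, so Course1 ∩ Course2 → Course1. The join is lossless.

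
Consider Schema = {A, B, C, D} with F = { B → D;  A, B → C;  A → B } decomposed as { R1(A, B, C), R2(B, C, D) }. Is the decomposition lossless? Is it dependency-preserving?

Lossless test: (B, C)⁺ = {B, C, D}, which contains all of one fragment — lossless.
Dependency preservation: every FD's attributes lie within a single fragment, so each can be enforced locally — preserved.

lossless and dependency-preserving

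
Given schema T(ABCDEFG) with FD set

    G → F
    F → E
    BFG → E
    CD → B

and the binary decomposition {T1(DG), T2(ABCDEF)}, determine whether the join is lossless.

Common attributes: T1 ∩ T2 = {D}.
No dependency enlarges {D}, so (D)⁺ = {D}.
The closure contains neither all of T1 = {DG} nor all of T2 = {ABCDEF}, so the common attributes are not a superkey of either fragment. The join is lossy.

No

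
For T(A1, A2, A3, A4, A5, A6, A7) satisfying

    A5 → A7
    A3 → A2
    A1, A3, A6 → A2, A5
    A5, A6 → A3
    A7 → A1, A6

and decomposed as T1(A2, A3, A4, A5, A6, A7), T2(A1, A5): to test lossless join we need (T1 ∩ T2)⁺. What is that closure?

A1, A2, A3, A5, A6, A7

T1 ∩ T2 = {A5}.
A5 → A7 applies, adding A7
A7 → A1, A6 applies, adding A1, A6
A5, A6 → A3 applies, adding A3
A3 → A2 applies, adding A2
Closure: {A1, A2, A3, A5, A6, A7}.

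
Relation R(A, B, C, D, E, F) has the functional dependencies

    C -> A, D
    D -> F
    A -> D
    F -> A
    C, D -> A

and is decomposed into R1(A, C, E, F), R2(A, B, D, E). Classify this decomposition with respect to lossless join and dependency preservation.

lossy but dependency-preserving

Lossless test: (A, E)⁺ = {A, D, E, F}, which is a superkey of neither fragment — lossy.
Dependency preservation: C → A, D; D → F; C, D → A are not contained in any single fragment, but the restricted closure of each left-hand side across the fragments still reaches the right-hand side; the remaining FDs each lie inside some fragment. All dependencies are preserved.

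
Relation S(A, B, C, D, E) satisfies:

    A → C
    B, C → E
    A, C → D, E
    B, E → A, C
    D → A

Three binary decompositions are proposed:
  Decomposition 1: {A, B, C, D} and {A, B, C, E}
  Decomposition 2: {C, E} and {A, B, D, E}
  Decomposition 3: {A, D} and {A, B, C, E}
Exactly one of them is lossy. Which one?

Decomposition 2

Decomposition 1: common = {A, B, C}, closure = {A, B, C, D, E} → lossless.
Decomposition 2: common = {E}, closure = {E} → lossy.
Decomposition 3: common = {A}, closure = {A, C, D, E} → lossless.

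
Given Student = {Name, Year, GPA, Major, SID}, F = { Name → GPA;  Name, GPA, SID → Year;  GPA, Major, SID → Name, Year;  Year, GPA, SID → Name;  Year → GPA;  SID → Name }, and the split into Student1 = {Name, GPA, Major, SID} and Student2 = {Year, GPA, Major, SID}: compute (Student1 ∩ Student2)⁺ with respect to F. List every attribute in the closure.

Student1 ∩ Student2 = {GPA, Major, SID}.
GPA, Major, SID → Name, Year applies, adding Name, Year
Closure: {Name, Year, GPA, Major, SID}.

Name, Year, GPA, Major, SID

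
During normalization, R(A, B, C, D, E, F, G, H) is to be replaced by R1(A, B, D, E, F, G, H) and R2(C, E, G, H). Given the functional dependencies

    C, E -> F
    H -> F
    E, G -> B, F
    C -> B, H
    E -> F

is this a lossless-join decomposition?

No

Common attributes: R1 ∩ R2 = {E, G, H}.
Closure of {E, G, H}: H → F applies, adding F; E, G → B, F applies, adding B. So (E, G, H)⁺ = {B, E, F, G, H}.
The closure contains neither all of R1 = {A, B, D, E, F, G, H} nor all of R2 = {C, E, G, H}, so the common attributes are not a superkey of either fragment. The join is lossy.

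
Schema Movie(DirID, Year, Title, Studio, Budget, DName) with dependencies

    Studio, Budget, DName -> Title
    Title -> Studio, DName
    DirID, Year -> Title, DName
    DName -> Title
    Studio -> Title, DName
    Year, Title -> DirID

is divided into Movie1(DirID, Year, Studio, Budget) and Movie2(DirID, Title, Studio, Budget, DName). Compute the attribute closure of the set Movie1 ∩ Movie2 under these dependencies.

Movie1 ∩ Movie2 = {DirID, Studio, Budget}.
Studio → Title, DName applies, adding Title, DName
Closure: {DirID, Title, Studio, Budget, DName}.

DirID, Title, Studio, Budget, DName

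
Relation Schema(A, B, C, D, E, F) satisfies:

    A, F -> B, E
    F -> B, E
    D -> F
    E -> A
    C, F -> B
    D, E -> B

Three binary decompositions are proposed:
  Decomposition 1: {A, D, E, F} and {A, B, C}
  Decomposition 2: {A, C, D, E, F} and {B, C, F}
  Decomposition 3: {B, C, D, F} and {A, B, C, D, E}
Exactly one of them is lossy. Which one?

Decomposition 1

Decomposition 1: common = {A}, closure = {A} → lossy.
Decomposition 2: common = {C, F}, closure = {A, B, C, E, F} → lossless.
Decomposition 3: common = {B, C, D}, closure = {A, B, C, D, E, F} → lossless.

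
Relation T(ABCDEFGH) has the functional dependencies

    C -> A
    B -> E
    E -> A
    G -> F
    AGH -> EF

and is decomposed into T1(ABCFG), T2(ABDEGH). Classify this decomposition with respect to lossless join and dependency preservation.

Lossless test: (ABG)⁺ = {ABEFG}, which is a superkey of neither fragment — lossy.
Dependency preservation: AGH → EF is not contained in any single fragment, but the restricted closure of its left-hand side across the fragments still reaches the right-hand side; the remaining FDs each lie inside some fragment. All dependencies are preserved.

lossy but dependency-preserving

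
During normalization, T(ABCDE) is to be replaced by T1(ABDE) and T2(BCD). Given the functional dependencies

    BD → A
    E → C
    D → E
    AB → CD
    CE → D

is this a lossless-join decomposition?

Common attributes: T1 ∩ T2 = {BD}.
Closure of {BD}: BD → A applies, adding A; D → E applies, adding E; AB → CD applies, adding C. So (BD)⁺ = {ABCDE}.
This closure contains every attribute of T1, so T1 ∩ T2 → T1. The join is lossless.

Yes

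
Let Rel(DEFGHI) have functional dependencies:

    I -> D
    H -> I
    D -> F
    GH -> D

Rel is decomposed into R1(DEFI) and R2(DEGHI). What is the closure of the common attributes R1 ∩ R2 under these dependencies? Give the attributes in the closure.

R1 ∩ R2 = {DEI}.
D → F applies, adding F
Closure: {DEFI}.

DEFI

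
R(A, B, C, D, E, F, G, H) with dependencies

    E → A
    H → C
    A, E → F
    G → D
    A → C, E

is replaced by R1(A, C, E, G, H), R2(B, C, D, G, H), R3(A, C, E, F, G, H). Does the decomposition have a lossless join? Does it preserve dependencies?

Lossless test (chase): Rows 1 and 3 agree on A, E; apply A, E→F and equate their F entries. Rows 1 and 2 agree on G; apply G→D and equate their D entries. Rows 1 and 3 agree on G; apply G→D and equate their D entries. No row becomes fully distinguished — the join is lossy.
Dependency preservation: every FD's attributes lie within a single fragment, so each can be enforced locally — preserved.

lossy but dependency-preserving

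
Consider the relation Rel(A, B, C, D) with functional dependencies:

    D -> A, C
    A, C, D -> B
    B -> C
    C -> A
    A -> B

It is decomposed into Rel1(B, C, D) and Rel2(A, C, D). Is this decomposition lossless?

Yes

Common attributes: Rel1 ∩ Rel2 = {C, D}.
Closure of {C, D}: D → A, C applies, adding A; A, C, D → B applies, adding B. So (C, D)⁺ = {A, B, C, D}.
This closure contains every attribute of Rel1, so Rel1 ∩ Rel2 → Rel1. The join is lossless.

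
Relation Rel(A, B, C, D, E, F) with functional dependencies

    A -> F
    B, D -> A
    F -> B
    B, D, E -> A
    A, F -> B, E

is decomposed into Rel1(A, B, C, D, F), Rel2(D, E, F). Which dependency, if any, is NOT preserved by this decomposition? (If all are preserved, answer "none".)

A, F -> B, E

Check A, F → B, E: no single fragment contains all of {A, B, E, F}, and the restricted closure of {A, F} across the fragments never reaches {B, E}.
A → F is preserved.
B, D → A is preserved.
F → B is preserved.
B, D, E → A is preserved.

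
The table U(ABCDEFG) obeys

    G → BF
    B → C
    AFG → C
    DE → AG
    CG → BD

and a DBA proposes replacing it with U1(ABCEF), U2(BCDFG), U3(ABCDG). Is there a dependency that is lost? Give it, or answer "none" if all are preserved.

Check DE → AG: no single fragment contains all of {ADEG}, and the restricted closure of {DE} across the fragments never reaches {AG}.
G → BF is preserved.
B → C is preserved.
AFG → C is preserved.
CG → BD is preserved.

DE → AG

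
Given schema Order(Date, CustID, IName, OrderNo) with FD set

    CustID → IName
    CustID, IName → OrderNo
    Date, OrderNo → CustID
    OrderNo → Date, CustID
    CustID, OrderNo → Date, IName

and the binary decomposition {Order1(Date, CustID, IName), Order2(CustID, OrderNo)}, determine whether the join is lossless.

Common attributes: Order1 ∩ Order2 = {CustID}.
Closure of {CustID}: CustID → IName applies, adding IName; CustID, IName → OrderNo applies, adding OrderNo; OrderNo → Date, CustID applies, adding Date. So (CustID)⁺ = {Date, CustID, IName, OrderNo}.
This closure contains every attribute of Order1, so Order1 ∩ Order2 → Order1. The join is lossless.

Yes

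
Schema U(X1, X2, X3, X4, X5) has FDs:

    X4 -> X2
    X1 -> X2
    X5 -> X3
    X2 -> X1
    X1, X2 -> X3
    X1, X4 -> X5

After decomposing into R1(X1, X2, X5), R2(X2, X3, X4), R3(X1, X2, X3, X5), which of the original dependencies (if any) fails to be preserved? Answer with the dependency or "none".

Check X1, X4 → X5: no single fragment contains all of {X1, X4, X5}, and the restricted closure of {X1, X4} across the fragments never reaches {X5}.
X4 → X2 is preserved.
X1 → X2 is preserved.
X5 → X3 is preserved.
X2 → X1 is preserved.
X1, X2 → X3 is preserved.

X1, X4 -> X5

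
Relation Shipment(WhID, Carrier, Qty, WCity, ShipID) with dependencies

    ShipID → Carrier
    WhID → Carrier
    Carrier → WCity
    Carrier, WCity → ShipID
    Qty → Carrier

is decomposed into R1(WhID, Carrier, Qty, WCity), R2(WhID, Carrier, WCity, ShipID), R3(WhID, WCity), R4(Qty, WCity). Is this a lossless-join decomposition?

Yes

Chase test. Columns are WhID, Carrier, Qty, WCity, ShipID; row i has aⱼ where attribute j ∈ Ri, else bᵢⱼ.
Initial tableau (one row per fragment):
  row 1: a1 a2 a3 a4 b15
  row 2: a1 a2 b23 a4 a5
  row 3: a1 b32 b33 a4 b35
  row 4: b41 b42 a3 a4 b45
Rows 1 and 3 agree on WhID; apply WhID→Carrier and equate their Carrier entries.
Rows 1 and 2 agree on Carrier, WCity; apply Carrier, WCity→ShipID and equate their ShipID entries.
Rows 1 and 3 agree on Carrier, WCity; apply Carrier, WCity→ShipID and equate their ShipID entries.
Rows 1 and 4 agree on Qty; apply Qty→Carrier and equate their Carrier entries.
Rows 1 and 4 agree on Carrier, WCity; apply Carrier, WCity→ShipID and equate their ShipID entries.
Row 1 is now all distinguished symbols — the join is lossless.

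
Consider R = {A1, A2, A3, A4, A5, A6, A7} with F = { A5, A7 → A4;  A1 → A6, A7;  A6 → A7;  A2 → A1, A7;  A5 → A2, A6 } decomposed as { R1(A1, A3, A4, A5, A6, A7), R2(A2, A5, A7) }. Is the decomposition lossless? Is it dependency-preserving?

lossless but not dependency-preserving

Lossless test: (A5, A7)⁺ = {A1, A2, A4, A5, A6, A7}, which contains all of one fragment — lossless.
Dependency preservation: the restricted closure of {A2} across the fragments never reaches {A1, A7}, so A2 → A1, A7 cannot be enforced without a join — not preserved.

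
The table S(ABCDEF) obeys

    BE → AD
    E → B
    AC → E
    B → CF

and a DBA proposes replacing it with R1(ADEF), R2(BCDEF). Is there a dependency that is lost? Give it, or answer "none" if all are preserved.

AC → E

Check AC → E: no single fragment contains all of {ACE}, and the restricted closure of {AC} across the fragments never reaches {E}.
BE → AD is preserved.
E → B is preserved.
B → CF is preserved.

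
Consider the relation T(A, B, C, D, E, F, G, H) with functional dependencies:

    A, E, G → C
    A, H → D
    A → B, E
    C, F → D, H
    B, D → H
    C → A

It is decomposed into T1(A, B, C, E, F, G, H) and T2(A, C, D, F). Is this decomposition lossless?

Common attributes: T1 ∩ T2 = {A, C, F}.
Closure of {A, C, F}: A → B, E applies, adding B, E; C, F → D, H applies, adding D, H. So (A, C, F)⁺ = {A, B, C, D, E, F, H}.
This closure contains every attribute of T2, so T1 ∩ T2 → T2. The join is lossless.

Yes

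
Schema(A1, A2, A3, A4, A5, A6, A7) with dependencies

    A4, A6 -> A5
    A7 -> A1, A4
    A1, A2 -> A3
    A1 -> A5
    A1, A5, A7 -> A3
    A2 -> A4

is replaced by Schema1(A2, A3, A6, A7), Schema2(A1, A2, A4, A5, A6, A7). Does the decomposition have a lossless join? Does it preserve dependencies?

Lossless test: (A2, A6, A7)⁺ = {A1, A2, A3, A4, A5, A6, A7}, which contains all of one fragment — lossless.
Dependency preservation: the restricted closure of {A1, A2} across the fragments never reaches {A3}, so A1, A2 → A3 cannot be enforced without a join — not preserved.

lossless but not dependency-preserving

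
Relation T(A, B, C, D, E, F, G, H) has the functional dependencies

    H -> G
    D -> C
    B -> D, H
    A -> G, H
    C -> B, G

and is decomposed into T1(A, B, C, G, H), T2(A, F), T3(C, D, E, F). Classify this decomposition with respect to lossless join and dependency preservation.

Lossless test (chase): Rows 1 and 2 agree on A; apply A→G, H and equate their G, H entries. Rows 1 and 3 agree on C; apply C→B, G and equate their B, G entries. Rows 1 and 3 agree on B; apply B→D, H and equate their D, H entries. No row becomes fully distinguished — the join is lossy.
Dependency preservation: B → D, H is not contained in any single fragment, but the restricted closure of its left-hand side across the fragments still reaches the right-hand side; the remaining FDs each lie inside some fragment. All dependencies are preserved.

lossy but dependency-preserving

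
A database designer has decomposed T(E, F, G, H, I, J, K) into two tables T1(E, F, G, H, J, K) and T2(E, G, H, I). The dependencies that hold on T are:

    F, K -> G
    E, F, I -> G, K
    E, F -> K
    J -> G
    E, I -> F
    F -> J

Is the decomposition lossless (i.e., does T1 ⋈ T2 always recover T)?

No

Common attributes: T1 ∩ T2 = {E, G, H}.
No dependency enlarges {E, G, H}, so (E, G, H)⁺ = {E, G, H}.
The closure contains neither all of T1 = {E, F, G, H, J, K} nor all of T2 = {E, G, H, I}, so the common attributes are not a superkey of either fragment. The join is lossy.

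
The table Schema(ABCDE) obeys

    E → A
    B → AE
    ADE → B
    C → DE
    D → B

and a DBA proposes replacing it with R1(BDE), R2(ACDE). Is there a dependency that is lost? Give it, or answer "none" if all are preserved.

E → A lies within R2.
B → AE: restricted closure across fragments reaches AE.
ADE → B: restricted closure across fragments reaches B.
C → DE lies within R2.
D → B lies within R1.
Every dependency is enforceable on the fragments, so the decomposition is dependency-preserving.

none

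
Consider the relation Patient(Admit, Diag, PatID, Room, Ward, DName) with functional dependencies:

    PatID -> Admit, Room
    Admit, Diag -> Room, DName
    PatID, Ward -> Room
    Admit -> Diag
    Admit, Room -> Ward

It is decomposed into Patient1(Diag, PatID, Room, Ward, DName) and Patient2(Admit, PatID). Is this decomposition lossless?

Common attributes: Patient1 ∩ Patient2 = {PatID}.
Closure of {PatID}: PatID → Admit, Room applies, adding Admit, Room; Admit → Diag applies, adding Diag; Admit, Room → Ward applies, adding Ward; Admit, Diag → Room, DName applies, adding DName. So (PatID)⁺ = {Admit, Diag, PatID, Room, Ward, DName}.
This closure contains every attribute of Patient1, so Patient1 ∩ Patient2 → Patient1. The join is lossless.

Yes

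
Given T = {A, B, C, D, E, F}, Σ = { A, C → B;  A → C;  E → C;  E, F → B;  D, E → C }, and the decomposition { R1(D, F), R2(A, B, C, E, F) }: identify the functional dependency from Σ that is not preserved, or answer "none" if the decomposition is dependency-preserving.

none

A, C → B lies within R2.
A → C lies within R2.
E → C lies within R2.
E, F → B lies within R2.
D, E → C: restricted closure across fragments reaches C.
Every dependency is enforceable on the fragments, so the decomposition is dependency-preserving.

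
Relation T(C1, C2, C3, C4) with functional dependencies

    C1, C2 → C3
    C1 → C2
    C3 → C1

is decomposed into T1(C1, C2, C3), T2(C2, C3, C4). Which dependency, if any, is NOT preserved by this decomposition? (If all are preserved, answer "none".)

C1, C2 → C3 lies within T1.
C1 → C2 lies within T1.
C3 → C1 lies within T1.
Every dependency is enforceable on the fragments, so the decomposition is dependency-preserving.

none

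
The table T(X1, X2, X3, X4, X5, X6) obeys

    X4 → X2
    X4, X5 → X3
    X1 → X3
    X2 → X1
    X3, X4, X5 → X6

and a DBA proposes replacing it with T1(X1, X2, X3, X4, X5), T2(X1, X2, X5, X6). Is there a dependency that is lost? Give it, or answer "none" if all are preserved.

Check X3, X4, X5 → X6: no single fragment contains all of {X3, X4, X5, X6}, and the restricted closure of {X3, X4, X5} across the fragments never reaches {X6}.
X4 → X2 is preserved.
X4, X5 → X3 is preserved.
X1 → X3 is preserved.
X2 → X1 is preserved.

X3, X4, X5 → X6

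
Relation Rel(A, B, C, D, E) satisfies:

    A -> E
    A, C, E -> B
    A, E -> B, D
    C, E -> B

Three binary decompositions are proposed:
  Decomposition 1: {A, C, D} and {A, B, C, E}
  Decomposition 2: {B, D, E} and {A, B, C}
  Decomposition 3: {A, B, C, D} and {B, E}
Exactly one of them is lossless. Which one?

Decomposition 1: common = {A, C}, closure = {A, B, C, D, E} → lossless.
Decomposition 2: common = {B}, closure = {B} → lossy.
Decomposition 3: common = {B}, closure = {B} → lossy.

Decomposition 1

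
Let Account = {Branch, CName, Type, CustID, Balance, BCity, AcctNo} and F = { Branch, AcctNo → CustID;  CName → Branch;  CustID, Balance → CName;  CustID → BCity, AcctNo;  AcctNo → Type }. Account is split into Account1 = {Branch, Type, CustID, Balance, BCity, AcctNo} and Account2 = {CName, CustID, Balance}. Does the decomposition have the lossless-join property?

Yes

Common attributes: Account1 ∩ Account2 = {CustID, Balance}.
Closure of {CustID, Balance}: CustID, Balance → CName applies, adding CName; CustID → BCity, AcctNo applies, adding BCity, AcctNo; AcctNo → Type applies, adding Type; CName → Branch applies, adding Branch. So (CustID, Balance)⁺ = {Branch, CName, Type, CustID, Balance, BCity, AcctNo}.
This closure contains every attribute of Account1, so Account1 ∩ Account2 → Account1. The join is lossless.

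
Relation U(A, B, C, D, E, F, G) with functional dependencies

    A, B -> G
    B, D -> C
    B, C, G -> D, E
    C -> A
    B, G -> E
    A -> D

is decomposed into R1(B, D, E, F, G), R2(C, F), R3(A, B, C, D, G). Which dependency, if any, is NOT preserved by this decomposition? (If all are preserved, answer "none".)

none

A, B → G lies within R3.
B, D → C lies within R3.
B, C, G → D, E: restricted closure across fragments reaches D, E.
C → A lies within R3.
B, G → E lies within R1.
A → D lies within R3.
Every dependency is enforceable on the fragments, so the decomposition is dependency-preserving.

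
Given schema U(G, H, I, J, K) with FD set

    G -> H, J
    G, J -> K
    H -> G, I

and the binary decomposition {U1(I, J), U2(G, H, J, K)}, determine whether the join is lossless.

Common attributes: U1 ∩ U2 = {J}.
No dependency enlarges {J}, so (J)⁺ = {J}.
The closure contains neither all of U1 = {I, J} nor all of U2 = {G, H, J, K}, so the common attributes are not a superkey of either fragment. The join is lossy.

No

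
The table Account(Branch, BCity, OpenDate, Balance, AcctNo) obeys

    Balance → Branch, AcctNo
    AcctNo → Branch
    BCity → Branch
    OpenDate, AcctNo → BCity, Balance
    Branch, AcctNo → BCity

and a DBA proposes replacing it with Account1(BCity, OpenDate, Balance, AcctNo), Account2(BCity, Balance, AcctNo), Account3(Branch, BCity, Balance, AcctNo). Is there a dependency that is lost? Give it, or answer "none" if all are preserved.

none

Balance → Branch, AcctNo lies within Account3.
AcctNo → Branch lies within Account3.
BCity → Branch lies within Account3.
OpenDate, AcctNo → BCity, Balance lies within Account1.
Branch, AcctNo → BCity lies within Account3.
Every dependency is enforceable on the fragments, so the decomposition is dependency-preserving.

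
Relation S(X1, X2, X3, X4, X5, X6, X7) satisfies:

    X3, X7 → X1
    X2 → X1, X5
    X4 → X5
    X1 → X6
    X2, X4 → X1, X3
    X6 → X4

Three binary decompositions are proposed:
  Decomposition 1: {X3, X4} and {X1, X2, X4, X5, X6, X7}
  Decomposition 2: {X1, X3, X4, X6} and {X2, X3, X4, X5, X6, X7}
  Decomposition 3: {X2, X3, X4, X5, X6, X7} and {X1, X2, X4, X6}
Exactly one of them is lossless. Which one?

Decomposition 1: common = {X4}, closure = {X4, X5} → lossy.
Decomposition 2: common = {X3, X4, X6}, closure = {X3, X4, X5, X6} → lossy.
Decomposition 3: common = {X2, X4, X6}, closure = {X1, X2, X3, X4, X5, X6} → lossless.

Decomposition 3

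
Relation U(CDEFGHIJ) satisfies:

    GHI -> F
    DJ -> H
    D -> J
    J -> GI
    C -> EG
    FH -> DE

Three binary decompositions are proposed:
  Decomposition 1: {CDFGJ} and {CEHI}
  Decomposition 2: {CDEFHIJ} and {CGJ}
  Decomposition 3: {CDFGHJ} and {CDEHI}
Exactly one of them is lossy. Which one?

Decomposition 1

Decomposition 1: common = {C}, closure = {CEG} → lossy.
Decomposition 2: common = {CJ}, closure = {CEGIJ} → lossless.
Decomposition 3: common = {CDH}, closure = {CDEFGHIJ} → lossless.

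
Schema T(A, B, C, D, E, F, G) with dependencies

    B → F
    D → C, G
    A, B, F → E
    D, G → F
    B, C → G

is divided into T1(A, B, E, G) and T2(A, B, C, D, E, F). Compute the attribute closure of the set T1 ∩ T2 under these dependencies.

A, B, E, F

T1 ∩ T2 = {A, B, E}.
B → F applies, adding F
Closure: {A, B, E, F}.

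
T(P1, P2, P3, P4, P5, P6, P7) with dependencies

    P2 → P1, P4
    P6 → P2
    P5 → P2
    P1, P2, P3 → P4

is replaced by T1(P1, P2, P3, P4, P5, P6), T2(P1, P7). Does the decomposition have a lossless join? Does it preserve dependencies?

Lossless test: (P1)⁺ = {P1}, which is a superkey of neither fragment — lossy.
Dependency preservation: every FD's attributes lie within a single fragment, so each can be enforced locally — preserved.

lossy but dependency-preserving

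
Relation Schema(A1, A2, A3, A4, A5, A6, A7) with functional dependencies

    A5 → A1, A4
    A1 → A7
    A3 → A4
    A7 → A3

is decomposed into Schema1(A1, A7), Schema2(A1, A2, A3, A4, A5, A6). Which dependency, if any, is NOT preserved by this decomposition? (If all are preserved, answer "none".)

Check A7 → A3: no single fragment contains all of {A3, A7}, and the restricted closure of {A7} across the fragments never reaches {A3}.
A5 → A1, A4 is preserved.
A1 → A7 is preserved.
A3 → A4 is preserved.

A7 → A3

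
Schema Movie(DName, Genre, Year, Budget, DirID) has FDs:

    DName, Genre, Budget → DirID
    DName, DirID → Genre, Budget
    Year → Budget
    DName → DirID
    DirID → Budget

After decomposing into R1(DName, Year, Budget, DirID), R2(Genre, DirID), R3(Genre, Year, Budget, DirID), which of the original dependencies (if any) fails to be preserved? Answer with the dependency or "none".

DName, DirID → Genre, Budget

Check DName, DirID → Genre, Budget: no single fragment contains all of {DName, Genre, Budget, DirID}, and the restricted closure of {DName, DirID} across the fragments never reaches {Genre, Budget}.
DName, Genre, Budget → DirID is preserved.
Year → Budget is preserved.
DName → DirID is preserved.
DirID → Budget is preserved.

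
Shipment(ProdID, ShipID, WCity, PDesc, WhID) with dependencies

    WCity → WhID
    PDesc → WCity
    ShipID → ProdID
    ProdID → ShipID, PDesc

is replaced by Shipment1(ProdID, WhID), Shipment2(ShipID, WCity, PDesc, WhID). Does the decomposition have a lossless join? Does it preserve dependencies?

Lossless test: (WhID)⁺ = {WhID}, which is a superkey of neither fragment — lossy.
Dependency preservation: the restricted closure of {ShipID} across the fragments never reaches {ProdID}, so ShipID → ProdID cannot be enforced without a join — not preserved.

lossy and not dependency-preserving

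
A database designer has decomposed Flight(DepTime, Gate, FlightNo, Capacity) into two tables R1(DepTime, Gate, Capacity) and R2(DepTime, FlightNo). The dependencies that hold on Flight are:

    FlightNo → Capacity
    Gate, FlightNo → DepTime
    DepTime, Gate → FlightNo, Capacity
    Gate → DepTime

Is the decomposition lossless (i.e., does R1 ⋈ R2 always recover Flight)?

Common attributes: R1 ∩ R2 = {DepTime}.
No dependency enlarges {DepTime}, so (DepTime)⁺ = {DepTime}.
The closure contains neither all of R1 = {DepTime, Gate, Capacity} nor all of R2 = {DepTime, FlightNo}, so the common attributes are not a superkey of either fragment. The join is lossy.

No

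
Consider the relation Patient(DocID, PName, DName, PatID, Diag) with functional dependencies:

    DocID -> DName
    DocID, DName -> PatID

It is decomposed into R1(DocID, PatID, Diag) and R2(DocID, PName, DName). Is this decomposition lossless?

Common attributes: R1 ∩ R2 = {DocID}.
Closure of {DocID}: DocID → DName applies, adding DName; DocID, DName → PatID applies, adding PatID. So (DocID)⁺ = {DocID, DName, PatID}.
The closure contains neither all of R1 = {DocID, PatID, Diag} nor all of R2 = {DocID, PName, DName}, so the common attributes are not a superkey of either fragment. The join is lossy.

No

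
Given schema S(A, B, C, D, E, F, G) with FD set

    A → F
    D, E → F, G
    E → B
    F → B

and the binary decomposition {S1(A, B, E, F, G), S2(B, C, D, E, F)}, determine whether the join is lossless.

Common attributes: S1 ∩ S2 = {B, E, F}.
No dependency enlarges {B, E, F}, so (B, E, F)⁺ = {B, E, F}.
The closure contains neither all of S1 = {A, B, E, F, G} nor all of S2 = {B, C, D, E, F}, so the common attributes are not a superkey of either fragment. The join is lossy.

No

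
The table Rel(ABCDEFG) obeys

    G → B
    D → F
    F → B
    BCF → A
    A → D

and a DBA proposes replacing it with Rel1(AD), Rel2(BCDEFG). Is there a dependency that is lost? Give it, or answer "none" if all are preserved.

Check BCF → A: no single fragment contains all of {ABCF}, and the restricted closure of {BCF} across the fragments never reaches {A}.
G → B is preserved.
D → F is preserved.
F → B is preserved.
A → D is preserved.

BCF → A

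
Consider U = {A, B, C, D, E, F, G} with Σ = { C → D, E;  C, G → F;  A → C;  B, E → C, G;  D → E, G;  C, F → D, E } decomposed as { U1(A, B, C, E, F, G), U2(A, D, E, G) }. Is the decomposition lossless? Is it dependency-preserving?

lossless but not dependency-preserving

Lossless test: (A, E, G)⁺ = {A, C, D, E, F, G}, which contains all of one fragment — lossless.
Dependency preservation: the restricted closure of {C} across the fragments never reaches {D, E}, so C → D, E cannot be enforced without a join — not preserved.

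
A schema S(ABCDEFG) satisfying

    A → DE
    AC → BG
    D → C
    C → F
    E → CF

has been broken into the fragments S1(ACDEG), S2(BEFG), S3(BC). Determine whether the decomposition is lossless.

Chase test. Columns are ABCDEFG; row i has aⱼ where attribute j ∈ Si, else bᵢⱼ.
Initial tableau (one row per fragment):
  row 1: a1 b12 a3 a4 a5 b16 a7
  row 2: b21 a2 b23 b24 a5 a6 a7
  row 3: b31 a2 a3 b34 b35 b36 b37
Rows 1 and 3 agree on C; apply C→F and equate their F entries.
Rows 1 and 2 agree on E; apply E→CF and equate their CF entries.
No row becomes fully distinguished — the join is lossy.

No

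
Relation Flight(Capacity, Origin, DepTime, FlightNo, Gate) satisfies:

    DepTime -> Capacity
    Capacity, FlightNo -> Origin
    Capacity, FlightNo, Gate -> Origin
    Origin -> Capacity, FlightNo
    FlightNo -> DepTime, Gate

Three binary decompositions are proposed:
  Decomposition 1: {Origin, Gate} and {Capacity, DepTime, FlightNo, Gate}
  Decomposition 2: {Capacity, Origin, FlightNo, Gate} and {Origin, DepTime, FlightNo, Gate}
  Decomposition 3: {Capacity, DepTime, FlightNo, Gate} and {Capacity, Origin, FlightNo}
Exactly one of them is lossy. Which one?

Decomposition 1

Decomposition 1: common = {Gate}, closure = {Gate} → lossy.
Decomposition 2: common = {Origin, FlightNo, Gate}, closure = {Capacity, Origin, DepTime, FlightNo, Gate} → lossless.
Decomposition 3: common = {Capacity, FlightNo}, closure = {Capacity, Origin, DepTime, FlightNo, Gate} → lossless.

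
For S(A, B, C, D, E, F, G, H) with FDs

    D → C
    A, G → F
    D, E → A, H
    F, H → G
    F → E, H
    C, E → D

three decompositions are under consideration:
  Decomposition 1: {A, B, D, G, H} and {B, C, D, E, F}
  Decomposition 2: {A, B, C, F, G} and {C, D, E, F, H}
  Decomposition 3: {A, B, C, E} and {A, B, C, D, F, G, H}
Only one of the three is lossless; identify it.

Decomposition 2

Decomposition 1: common = {B, D}, closure = {B, C, D} → lossy.
Decomposition 2: common = {C, F}, closure = {A, C, D, E, F, G, H} → lossless.
Decomposition 3: common = {A, B, C}, closure = {A, B, C} → lossy.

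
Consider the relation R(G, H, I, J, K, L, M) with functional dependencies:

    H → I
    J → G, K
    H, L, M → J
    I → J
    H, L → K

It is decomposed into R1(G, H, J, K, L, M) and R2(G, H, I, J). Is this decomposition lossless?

Yes

Common attributes: R1 ∩ R2 = {G, H, J}.
Closure of {G, H, J}: H → I applies, adding I; J → G, K applies, adding K. So (G, H, J)⁺ = {G, H, I, J, K}.
This closure contains every attribute of R2, so R1 ∩ R2 → R2. The join is lossless.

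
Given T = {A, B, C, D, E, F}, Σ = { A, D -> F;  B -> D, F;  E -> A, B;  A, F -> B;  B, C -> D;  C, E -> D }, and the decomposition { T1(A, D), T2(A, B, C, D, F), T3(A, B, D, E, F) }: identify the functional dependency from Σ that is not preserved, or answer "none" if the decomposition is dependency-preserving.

A, D → F lies within T2.
B → D, F lies within T2.
E → A, B lies within T3.
A, F → B lies within T2.
B, C → D lies within T2.
C, E → D: restricted closure across fragments reaches D.
Every dependency is enforceable on the fragments, so the decomposition is dependency-preserving.

none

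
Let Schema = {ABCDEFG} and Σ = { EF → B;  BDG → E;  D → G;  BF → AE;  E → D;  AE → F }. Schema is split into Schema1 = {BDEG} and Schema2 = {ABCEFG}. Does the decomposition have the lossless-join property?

Common attributes: Schema1 ∩ Schema2 = {BEG}.
Closure of {BEG}: E → D applies, adding D. So (BEG)⁺ = {BDEG}.
This closure contains every attribute of Schema1, so Schema1 ∩ Schema2 → Schema1. The join is lossless.

Yes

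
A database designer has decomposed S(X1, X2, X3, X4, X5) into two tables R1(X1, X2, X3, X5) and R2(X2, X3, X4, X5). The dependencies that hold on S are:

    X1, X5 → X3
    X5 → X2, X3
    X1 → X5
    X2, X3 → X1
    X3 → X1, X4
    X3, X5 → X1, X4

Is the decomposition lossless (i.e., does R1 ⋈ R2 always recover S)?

Yes

Common attributes: R1 ∩ R2 = {X2, X3, X5}.
Closure of {X2, X3, X5}: X2, X3 → X1 applies, adding X1; X3 → X1, X4 applies, adding X4. So (X2, X3, X5)⁺ = {X1, X2, X3, X4, X5}.
This closure contains every attribute of R1, so R1 ∩ R2 → R1. The join is lossless.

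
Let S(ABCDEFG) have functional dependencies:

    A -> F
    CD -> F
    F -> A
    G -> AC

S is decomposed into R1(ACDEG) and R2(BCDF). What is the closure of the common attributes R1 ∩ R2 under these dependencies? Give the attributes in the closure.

ACDF

R1 ∩ R2 = {CD}.
CD → F applies, adding F
F → A applies, adding A
Closure: {ACDF}.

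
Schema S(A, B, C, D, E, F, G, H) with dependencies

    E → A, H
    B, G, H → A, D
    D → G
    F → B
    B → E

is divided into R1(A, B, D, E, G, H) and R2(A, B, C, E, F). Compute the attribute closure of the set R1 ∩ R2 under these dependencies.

R1 ∩ R2 = {A, B, E}.
E → A, H applies, adding H
Closure: {A, B, E, H}.

A, B, E, H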